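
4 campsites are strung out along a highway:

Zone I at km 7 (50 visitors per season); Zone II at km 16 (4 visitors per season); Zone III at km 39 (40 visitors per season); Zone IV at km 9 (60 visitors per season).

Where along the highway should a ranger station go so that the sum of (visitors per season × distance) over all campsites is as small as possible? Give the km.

x = 9

For a sum of weighted absolute distances on a line, the optimum is the weighted median (not the mean). Total weight W = 154; half-weight = 77.
Sort by position and accumulate weight:
  km 7 (Zone I, w=50) → cum 50
  km 9 (Zone IV, w=60) → cum 110  ≥ 77 → median here
  km 16 (Zone II, w=4) → cum 114
  km 39 (Zone III, w=40) → cum 154
Optimal location: km 9.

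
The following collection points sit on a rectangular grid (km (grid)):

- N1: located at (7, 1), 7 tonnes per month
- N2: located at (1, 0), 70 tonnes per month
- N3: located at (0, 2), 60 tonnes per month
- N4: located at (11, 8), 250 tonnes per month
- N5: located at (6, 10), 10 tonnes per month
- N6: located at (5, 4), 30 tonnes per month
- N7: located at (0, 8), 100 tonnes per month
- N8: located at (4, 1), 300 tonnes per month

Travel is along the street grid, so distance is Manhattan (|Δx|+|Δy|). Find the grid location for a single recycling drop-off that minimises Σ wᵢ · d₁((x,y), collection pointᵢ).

(4, 2)

Manhattan distance separates: Σwᵢ(|x−xᵢ|+|y−yᵢ|) = Σwᵢ|x−xᵢ| + Σwᵢ|y−yᵢ|, so x and y are optimised independently as 1-D weighted medians.
Total weight W = 827; half = 413.5.
x-coordinate, sorted with cumulative weight:
  x=0 (N3, w=60) cum 60
  x=0 (N7, w=100) cum 160
  x=1 (N2, w=70) cum 230
  x=4 (N8, w=300) cum 530  ← median
  x=5 (N6, w=30) cum 560
  x=6 (N5, w=10) cum 570
  x=7 (N1, w=7) cum 577
  x=11 (N4, w=250) cum 827
⇒ x* = 4
y-coordinate, sorted with cumulative weight:
  y=0 (N2, w=70) cum 70
  y=1 (N1, w=7) cum 77
  y=1 (N8, w=300) cum 377
  y=2 (N3, w=60) cum 437  ← median
  y=4 (N6, w=30) cum 467
  y=8 (N4, w=250) cum 717
  y=8 (N7, w=100) cum 817
  y=10 (N5, w=10) cum 827
⇒ y* = 2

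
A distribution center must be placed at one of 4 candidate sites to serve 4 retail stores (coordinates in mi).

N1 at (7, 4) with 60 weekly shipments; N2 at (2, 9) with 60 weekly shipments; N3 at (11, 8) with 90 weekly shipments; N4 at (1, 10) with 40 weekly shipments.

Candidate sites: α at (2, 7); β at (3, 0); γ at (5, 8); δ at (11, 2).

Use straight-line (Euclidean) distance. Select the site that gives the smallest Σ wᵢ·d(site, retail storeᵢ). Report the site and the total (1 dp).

Total weighted distance at each candidate:
  α (2, 7): total = 1411.3
  β (3, 0): total = 2308.9
  γ (5, 8): total = 1177.0
  δ (11, 2): total = 2004.7
Minimum is at γ with total 1177.0 mi.

γ, total 1177.0 mi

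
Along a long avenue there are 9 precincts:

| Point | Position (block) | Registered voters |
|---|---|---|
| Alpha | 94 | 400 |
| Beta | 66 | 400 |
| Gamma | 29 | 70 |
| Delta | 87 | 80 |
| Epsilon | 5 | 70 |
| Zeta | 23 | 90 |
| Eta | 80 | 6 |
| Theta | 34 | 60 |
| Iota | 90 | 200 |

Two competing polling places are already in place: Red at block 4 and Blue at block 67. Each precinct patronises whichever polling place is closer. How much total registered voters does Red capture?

The indifferent point is the midpoint (4+67)/2 = 35.5; precincts left of it (closer to Red at 4) go to Red, those right go to Blue.
  Epsilon at 5 (w=70) → Red
  Zeta at 23 (w=90) → Red
  Gamma at 29 (w=70) → Red
  Theta at 34 (w=60) → Red
  Beta at 66 (w=400) → Blue
  Eta at 80 (w=6) → Blue
  Delta at 87 (w=80) → Blue
  Iota at 90 (w=200) → Blue
  Alpha at 94 (w=400) → Blue
Red captures 290; Blue captures 1086.

290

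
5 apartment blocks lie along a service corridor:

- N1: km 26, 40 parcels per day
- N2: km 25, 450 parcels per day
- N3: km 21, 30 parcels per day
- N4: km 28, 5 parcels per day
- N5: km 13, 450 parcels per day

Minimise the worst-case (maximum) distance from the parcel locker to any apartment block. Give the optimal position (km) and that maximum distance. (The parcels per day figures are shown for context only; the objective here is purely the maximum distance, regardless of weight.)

location 20.5, max distance 7.5

The 1-center on a line is the midpoint of the two extreme points: leftmost at 13, rightmost at 28.
Optimal location = (13 + 28)/2 = 20.5; maximum distance = (28 − 13)/2 = 7.5.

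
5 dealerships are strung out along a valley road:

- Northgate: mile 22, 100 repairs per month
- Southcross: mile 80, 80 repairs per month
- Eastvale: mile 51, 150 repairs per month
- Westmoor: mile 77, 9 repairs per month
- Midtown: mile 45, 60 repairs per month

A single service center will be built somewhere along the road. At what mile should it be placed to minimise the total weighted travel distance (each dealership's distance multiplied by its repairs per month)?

For a sum of weighted absolute distances on a line, the optimum is the weighted median (not the mean). Total weight W = 399; half-weight = 199.5.
Sort by position and accumulate weight:
  mile 22 (Northgate, w=100) → cum 100
  mile 45 (Midtown, w=60) → cum 160
  mile 51 (Eastvale, w=150) → cum 310  ≥ 199.5 → median here
  mile 77 (Westmoor, w=9) → cum 319
  mile 80 (Southcross, w=80) → cum 399
Optimal location: mile 51.

x = 51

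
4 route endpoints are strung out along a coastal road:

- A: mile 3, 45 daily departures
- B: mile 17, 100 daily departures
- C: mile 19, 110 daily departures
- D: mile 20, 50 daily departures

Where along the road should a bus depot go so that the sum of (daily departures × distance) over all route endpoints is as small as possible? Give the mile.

x = 19

For a sum of weighted absolute distances on a line, the optimum is the weighted median (not the mean). Total weight W = 305; half-weight = 152.5.
Sort by position and accumulate weight:
  mile 3 (A, w=45) → cum 45
  mile 17 (B, w=100) → cum 145
  mile 19 (C, w=110) → cum 255  ≥ 152.5 → median here
  mile 20 (D, w=50) → cum 305
Optimal location: mile 19.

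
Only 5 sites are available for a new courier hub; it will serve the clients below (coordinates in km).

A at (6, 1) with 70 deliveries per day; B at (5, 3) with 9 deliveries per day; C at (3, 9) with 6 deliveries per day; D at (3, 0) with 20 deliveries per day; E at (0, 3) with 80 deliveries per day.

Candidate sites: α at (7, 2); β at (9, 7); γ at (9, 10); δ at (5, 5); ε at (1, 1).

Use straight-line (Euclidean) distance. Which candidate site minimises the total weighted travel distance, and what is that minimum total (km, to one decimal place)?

ε, total 663.3 km

Total weighted distance at each candidate:
  α (7, 2): total = 822.6
  β (9, 7): total = 1530.7
  γ (9, 10): total = 1918.5
  δ (5, 5): total = 872.0
  ε (1, 1): total = 663.3
Minimum is at ε with total 663.3 km.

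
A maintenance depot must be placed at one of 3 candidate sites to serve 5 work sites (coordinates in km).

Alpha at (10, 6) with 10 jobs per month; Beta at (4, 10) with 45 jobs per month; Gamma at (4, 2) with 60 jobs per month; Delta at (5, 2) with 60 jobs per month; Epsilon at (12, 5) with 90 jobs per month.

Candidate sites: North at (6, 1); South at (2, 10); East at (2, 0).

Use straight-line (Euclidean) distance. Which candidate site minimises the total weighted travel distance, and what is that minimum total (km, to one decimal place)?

North, total 1346.9 km

Total weighted distance at each candidate:
  North (6, 1): total = 1346.9
  South (2, 10): total = 2193.1
  East (2, 0): total = 1951.2
Minimum is at North with total 1346.9 km.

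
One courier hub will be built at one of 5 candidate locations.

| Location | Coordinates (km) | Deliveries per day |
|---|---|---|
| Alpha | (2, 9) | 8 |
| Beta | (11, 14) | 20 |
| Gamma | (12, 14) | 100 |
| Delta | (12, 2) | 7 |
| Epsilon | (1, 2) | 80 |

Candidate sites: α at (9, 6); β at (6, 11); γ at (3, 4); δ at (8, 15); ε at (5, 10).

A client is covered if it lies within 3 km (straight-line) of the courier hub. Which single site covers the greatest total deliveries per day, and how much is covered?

γ, covering 80

Coverage radius r = 3 km; a point is covered iff (Δx)²+(Δy)² ≤ 3² = 9.
  α (9, 6): covers {none} → 0
  β (6, 11): covers {none} → 0
  γ (3, 4): covers {Epsilon} → 80
  δ (8, 15): covers {none} → 0
  ε (5, 10): covers {none} → 0
Maximum coverage at γ: 80 deliveries per day.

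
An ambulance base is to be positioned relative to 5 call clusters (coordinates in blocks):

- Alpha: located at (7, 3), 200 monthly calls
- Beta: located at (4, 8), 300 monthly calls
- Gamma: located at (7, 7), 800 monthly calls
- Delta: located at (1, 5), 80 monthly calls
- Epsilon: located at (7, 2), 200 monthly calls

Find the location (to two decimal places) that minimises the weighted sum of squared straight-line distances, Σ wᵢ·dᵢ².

(6.13, 5.95)

The minimiser of Σwᵢ‖p−pᵢ‖² is the weighted centroid p* = (Σwᵢpᵢ)/(Σwᵢ).
Σwᵢ = 1580.
Σwᵢxᵢ = 200·7 + 300·4 + 800·7 + 80·1 + 200·7 = 9680.
Σwᵢyᵢ = 200·3 + 300·8 + 800·7 + 80·5 + 200·2 = 9400.
x* = 9680/1580 = 6.13, y* = 9400/1580 = 5.95.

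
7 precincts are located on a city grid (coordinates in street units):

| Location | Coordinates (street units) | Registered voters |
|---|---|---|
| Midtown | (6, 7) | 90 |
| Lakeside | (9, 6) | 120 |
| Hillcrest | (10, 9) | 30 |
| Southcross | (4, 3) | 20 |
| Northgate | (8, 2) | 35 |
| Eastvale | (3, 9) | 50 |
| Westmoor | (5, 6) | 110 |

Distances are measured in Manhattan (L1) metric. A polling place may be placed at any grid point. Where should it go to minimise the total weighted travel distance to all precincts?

(6, 6)

Manhattan distance separates: Σwᵢ(|x−xᵢ|+|y−yᵢ|) = Σwᵢ|x−xᵢ| + Σwᵢ|y−yᵢ|, so x and y are optimised independently as 1-D weighted medians.
Total weight W = 455; half = 227.5.
x-coordinate, sorted with cumulative weight:
  x=3 (Eastvale, w=50) cum 50
  x=4 (Southcross, w=20) cum 70
  x=5 (Westmoor, w=110) cum 180
  x=6 (Midtown, w=90) cum 270  ← median
  x=8 (Northgate, w=35) cum 305
  x=9 (Lakeside, w=120) cum 425
  x=10 (Hillcrest, w=30) cum 455
⇒ x* = 6
y-coordinate, sorted with cumulative weight:
  y=2 (Northgate, w=35) cum 35
  y=3 (Southcross, w=20) cum 55
  y=6 (Lakeside, w=120) cum 175
  y=6 (Westmoor, w=110) cum 285  ← median
  y=7 (Midtown, w=90) cum 375
  y=9 (Hillcrest, w=30) cum 405
  y=9 (Eastvale, w=50) cum 455
⇒ y* = 6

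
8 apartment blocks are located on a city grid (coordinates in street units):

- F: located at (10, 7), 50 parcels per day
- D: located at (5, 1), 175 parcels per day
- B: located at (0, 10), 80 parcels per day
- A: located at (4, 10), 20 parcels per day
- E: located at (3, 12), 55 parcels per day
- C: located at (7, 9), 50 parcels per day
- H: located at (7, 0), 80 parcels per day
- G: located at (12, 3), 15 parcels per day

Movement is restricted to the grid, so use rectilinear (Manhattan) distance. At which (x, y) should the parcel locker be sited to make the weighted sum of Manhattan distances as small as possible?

(5, 3)

Manhattan distance separates: Σwᵢ(|x−xᵢ|+|y−yᵢ|) = Σwᵢ|x−xᵢ| + Σwᵢ|y−yᵢ|, so x and y are optimised independently as 1-D weighted medians.
Total weight W = 525; half = 262.5.
x-coordinate, sorted with cumulative weight:
  x=0 (B, w=80) cum 80
  x=3 (E, w=55) cum 135
  x=4 (A, w=20) cum 155
  x=5 (D, w=175) cum 330  ← median
  x=7 (C, w=50) cum 380
  x=7 (H, w=80) cum 460
  x=10 (F, w=50) cum 510
  x=12 (G, w=15) cum 525
⇒ x* = 5
y-coordinate, sorted with cumulative weight:
  y=0 (H, w=80) cum 80
  y=1 (D, w=175) cum 255
  y=3 (G, w=15) cum 270  ← median
  y=7 (F, w=50) cum 320
  y=9 (C, w=50) cum 370
  y=10 (B, w=80) cum 450
  y=10 (A, w=20) cum 470
  y=12 (E, w=55) cum 525
⇒ y* = 3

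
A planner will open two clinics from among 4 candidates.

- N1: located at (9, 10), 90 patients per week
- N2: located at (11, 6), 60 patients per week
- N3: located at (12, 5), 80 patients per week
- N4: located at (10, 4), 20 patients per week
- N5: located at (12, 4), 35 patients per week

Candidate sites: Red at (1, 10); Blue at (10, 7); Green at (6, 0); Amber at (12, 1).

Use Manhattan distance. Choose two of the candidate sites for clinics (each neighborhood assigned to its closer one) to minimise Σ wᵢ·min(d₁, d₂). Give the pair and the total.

{Blue, Amber}, total 965

Evaluate every pair (each demand assigned to the nearer of the two):
  {Blue, Amber}: total = 965
  {Red, Blue}: total = 1035
  {Blue, Green}: total = 1035
  {Red, Amber}: total = 1605
  {Green, Amber}: total = 1965
  {Red, Green}: total = 2770
Best pair: {Blue, Amber} with total 965.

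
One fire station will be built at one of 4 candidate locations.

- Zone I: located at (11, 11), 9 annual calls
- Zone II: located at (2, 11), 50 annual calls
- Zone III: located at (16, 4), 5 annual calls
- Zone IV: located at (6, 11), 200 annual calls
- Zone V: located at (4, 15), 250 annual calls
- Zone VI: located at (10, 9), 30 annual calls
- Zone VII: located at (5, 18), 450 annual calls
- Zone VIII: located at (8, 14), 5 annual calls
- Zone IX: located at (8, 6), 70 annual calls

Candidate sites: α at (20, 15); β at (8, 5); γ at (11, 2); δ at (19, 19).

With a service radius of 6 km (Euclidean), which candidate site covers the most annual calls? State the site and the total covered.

Coverage radius r = 6 km; a point is covered iff (Δx)²+(Δy)² ≤ 6² = 36.
  α (20, 15): covers {none} → 0
  β (8, 5): covers {Zone VI, Zone IX} → 100
  γ (11, 2): covers {Zone III, Zone IX} → 75
  δ (19, 19): covers {none} → 0
Maximum coverage at β: 100 annual calls.

β, covering 100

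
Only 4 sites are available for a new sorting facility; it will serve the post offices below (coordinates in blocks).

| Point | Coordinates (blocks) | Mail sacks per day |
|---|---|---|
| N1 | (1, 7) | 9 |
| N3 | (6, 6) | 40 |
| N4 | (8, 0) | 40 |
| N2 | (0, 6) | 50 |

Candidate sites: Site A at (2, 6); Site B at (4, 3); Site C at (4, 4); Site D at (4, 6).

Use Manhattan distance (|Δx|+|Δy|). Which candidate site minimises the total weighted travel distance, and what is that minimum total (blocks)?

Total weighted distance at each candidate:
  Site A (2, 6): total = 758
  Site B (4, 3): total = 893
  Site C (4, 4): total = 834
  Site D (4, 6): total = 716
Minimum is at Site D with total 716 blocks.

Site D, total 716 blocks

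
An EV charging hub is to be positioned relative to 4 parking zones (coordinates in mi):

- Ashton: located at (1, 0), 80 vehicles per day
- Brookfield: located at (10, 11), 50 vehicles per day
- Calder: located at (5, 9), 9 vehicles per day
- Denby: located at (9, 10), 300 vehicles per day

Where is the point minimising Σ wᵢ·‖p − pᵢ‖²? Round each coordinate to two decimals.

(7.57, 8.27)

The minimiser of Σwᵢ‖p−pᵢ‖² is the weighted centroid p* = (Σwᵢpᵢ)/(Σwᵢ).
Σwᵢ = 439.
Σwᵢxᵢ = 80·1 + 50·10 + 9·5 + 300·9 = 3325.
Σwᵢyᵢ = 80·0 + 50·11 + 9·9 + 300·10 = 3631.
x* = 3325/439 = 7.57, y* = 3631/439 = 8.27.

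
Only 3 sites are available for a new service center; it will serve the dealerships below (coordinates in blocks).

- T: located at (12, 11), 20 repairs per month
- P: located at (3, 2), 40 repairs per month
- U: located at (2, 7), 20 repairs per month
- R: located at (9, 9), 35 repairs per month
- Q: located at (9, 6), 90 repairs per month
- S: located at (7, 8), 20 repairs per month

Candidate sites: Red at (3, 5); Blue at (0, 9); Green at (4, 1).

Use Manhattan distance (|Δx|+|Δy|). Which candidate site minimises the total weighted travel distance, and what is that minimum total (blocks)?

Red, total 1600 blocks

Total weighted distance at each candidate:
  Red (3, 5): total = 1600
  Blue (0, 9): total = 2315
  Green (4, 1): total = 2155
Minimum is at Red with total 1600 blocks.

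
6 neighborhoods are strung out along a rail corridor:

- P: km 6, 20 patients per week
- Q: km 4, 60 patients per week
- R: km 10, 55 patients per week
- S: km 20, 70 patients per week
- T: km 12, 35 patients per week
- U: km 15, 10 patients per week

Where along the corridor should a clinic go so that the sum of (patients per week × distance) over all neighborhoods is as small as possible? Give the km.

For a sum of weighted absolute distances on a line, the optimum is the weighted median (not the mean). Total weight W = 250; half-weight = 125.
Sort by position and accumulate weight:
  km 4 (Q, w=60) → cum 60
  km 6 (P, w=20) → cum 80
  km 10 (R, w=55) → cum 135  ≥ 125 → median here
  km 12 (T, w=35) → cum 170
  km 15 (U, w=10) → cum 180
  km 20 (S, w=70) → cum 250
Optimal location: km 10.

x = 10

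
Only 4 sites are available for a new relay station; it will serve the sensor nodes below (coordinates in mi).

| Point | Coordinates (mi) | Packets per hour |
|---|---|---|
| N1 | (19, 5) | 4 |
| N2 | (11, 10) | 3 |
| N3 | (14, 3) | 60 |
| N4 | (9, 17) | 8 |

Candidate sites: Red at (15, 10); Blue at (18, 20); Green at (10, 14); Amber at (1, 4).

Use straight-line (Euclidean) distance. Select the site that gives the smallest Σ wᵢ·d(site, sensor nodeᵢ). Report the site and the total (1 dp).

Total weighted distance at each candidate:
  Red (15, 10): total = 535.6
  Blue (18, 20): total = 1220.5
  Green (10, 14): total = 790.9
  Amber (1, 4): total = 1011.5
Minimum is at Red with total 535.6 mi.

Red, total 535.6 mi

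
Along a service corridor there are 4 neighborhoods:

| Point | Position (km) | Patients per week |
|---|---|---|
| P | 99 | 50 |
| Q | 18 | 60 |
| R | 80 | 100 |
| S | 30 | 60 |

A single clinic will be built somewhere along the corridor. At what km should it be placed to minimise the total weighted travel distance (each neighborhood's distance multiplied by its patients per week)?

For a sum of weighted absolute distances on a line, the optimum is the weighted median (not the mean). Total weight W = 270; half-weight = 135.
Sort by position and accumulate weight:
  km 18 (Q, w=60) → cum 60
  km 30 (S, w=60) → cum 120
  km 80 (R, w=100) → cum 220  ≥ 135 → median here
  km 99 (P, w=50) → cum 270
Optimal location: km 80.

x = 80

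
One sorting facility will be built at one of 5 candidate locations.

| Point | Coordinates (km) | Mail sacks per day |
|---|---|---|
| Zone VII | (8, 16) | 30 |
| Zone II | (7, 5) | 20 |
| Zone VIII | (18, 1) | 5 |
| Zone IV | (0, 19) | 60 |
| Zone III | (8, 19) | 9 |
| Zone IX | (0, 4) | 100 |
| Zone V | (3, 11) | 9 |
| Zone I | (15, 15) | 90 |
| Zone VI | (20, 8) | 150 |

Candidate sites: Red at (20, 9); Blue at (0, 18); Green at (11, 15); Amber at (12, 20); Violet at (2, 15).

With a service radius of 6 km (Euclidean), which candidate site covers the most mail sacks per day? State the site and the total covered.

Coverage radius r = 6 km; a point is covered iff (Δx)²+(Δy)² ≤ 6² = 36.
  Red (20, 9): covers {Zone VI} → 150
  Blue (0, 18): covers {Zone IV} → 60
  Green (11, 15): covers {Zone VII, Zone III, Zone I} → 129
  Amber (12, 20): covers {Zone VII, Zone III, Zone I} → 129
  Violet (2, 15): covers {Zone IV, Zone V} → 69
Maximum coverage at Red: 150 mail sacks per day.

Red, covering 150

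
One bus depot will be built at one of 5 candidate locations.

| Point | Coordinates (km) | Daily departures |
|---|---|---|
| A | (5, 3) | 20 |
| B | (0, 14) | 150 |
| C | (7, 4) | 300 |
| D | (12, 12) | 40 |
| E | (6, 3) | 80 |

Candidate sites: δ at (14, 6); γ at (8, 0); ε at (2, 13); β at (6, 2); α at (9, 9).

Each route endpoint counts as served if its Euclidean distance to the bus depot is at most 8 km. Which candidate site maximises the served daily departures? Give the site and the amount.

Coverage radius r = 8 km; a point is covered iff (Δx)²+(Δy)² ≤ 8² = 64.
  δ (14, 6): covers {C, D} → 340
  γ (8, 0): covers {A, C, E} → 400
  ε (2, 13): covers {B} → 150
  β (6, 2): covers {A, C, E} → 400
  α (9, 9): covers {A, C, D, E} → 440
Maximum coverage at α: 440 daily departures.

α, covering 440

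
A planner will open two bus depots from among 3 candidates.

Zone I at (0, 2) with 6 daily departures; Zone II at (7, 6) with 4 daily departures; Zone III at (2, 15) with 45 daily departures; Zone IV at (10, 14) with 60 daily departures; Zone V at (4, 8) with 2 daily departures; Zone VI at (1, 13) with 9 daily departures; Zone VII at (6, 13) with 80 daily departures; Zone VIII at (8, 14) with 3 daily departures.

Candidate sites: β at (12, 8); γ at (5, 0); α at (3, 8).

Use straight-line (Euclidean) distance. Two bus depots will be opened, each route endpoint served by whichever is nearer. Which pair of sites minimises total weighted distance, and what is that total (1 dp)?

Evaluate every pair (each demand assigned to the nearer of the two):
  {β, α}: total = 1294.4
  {γ, α}: total = 1461.9
  {β, γ}: total = 1753.8
Best pair: {β, α} with total 1294.4.

{β, α}, total 1294.4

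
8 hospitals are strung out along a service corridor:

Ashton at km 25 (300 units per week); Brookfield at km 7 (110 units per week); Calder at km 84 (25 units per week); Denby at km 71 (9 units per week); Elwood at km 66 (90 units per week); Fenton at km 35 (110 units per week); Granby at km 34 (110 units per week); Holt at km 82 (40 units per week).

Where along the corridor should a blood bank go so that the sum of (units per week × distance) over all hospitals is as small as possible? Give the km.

For a sum of weighted absolute distances on a line, the optimum is the weighted median (not the mean). Total weight W = 794; half-weight = 397.
Sort by position and accumulate weight:
  km 7 (Brookfield, w=110) → cum 110
  km 25 (Ashton, w=300) → cum 410  ≥ 397 → median here
  km 34 (Granby, w=110) → cum 520
  km 35 (Fenton, w=110) → cum 630
  km 66 (Elwood, w=90) → cum 720
  km 71 (Denby, w=9) → cum 729
  km 82 (Holt, w=40) → cum 769
  km 84 (Calder, w=25) → cum 794
Optimal location: km 25.

x = 25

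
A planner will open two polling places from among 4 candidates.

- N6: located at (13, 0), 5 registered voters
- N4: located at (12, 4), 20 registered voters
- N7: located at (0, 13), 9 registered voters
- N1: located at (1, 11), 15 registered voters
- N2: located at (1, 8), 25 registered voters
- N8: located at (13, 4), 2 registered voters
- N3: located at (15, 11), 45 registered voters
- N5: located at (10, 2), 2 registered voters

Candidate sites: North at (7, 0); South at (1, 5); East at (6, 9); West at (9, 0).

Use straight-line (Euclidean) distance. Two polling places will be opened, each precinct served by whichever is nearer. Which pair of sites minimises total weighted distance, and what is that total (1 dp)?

Evaluate every pair (each demand assigned to the nearer of the two):
  {East, West}: total = 823.8
  {North, East}: total = 867.7
  {South, East}: total = 882.1
  {South, West}: total = 937.2
  {North, South}: total = 1029.3
  {North, West}: total = 1270.5
Best pair: {East, West} with total 823.8.

{East, West}, total 823.8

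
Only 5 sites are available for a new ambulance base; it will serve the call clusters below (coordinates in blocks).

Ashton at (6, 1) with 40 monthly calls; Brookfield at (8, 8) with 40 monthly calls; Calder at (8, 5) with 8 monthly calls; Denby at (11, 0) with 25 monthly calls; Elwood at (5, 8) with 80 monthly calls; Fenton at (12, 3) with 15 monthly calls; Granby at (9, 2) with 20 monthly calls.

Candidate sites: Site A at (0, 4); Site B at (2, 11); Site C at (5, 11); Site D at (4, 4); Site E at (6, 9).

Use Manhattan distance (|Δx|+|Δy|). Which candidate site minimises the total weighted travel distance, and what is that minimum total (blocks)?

Total weighted distance at each candidate:
  Site A (0, 4): total = 2422
  Site B (2, 11): total = 2586
  Site C (5, 11): total = 1902
  Site D (4, 4): total = 1510
  Site E (6, 9): total = 1378
Minimum is at Site E with total 1378 blocks.

Site E, total 1378 blocks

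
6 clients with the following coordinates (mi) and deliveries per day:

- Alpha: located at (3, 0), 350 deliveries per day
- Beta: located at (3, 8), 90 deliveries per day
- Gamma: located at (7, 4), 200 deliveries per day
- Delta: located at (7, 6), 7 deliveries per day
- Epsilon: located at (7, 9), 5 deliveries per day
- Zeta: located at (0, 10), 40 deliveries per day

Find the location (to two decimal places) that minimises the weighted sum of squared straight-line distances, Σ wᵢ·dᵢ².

The minimiser of Σwᵢ‖p−pᵢ‖² is the weighted centroid p* = (Σwᵢpᵢ)/(Σwᵢ).
Σwᵢ = 692.
Σwᵢxᵢ = 350·3 + 90·3 + 200·7 + 7·7 + 5·7 + 40·0 = 2804.
Σwᵢyᵢ = 350·0 + 90·8 + 200·4 + 7·6 + 5·9 + 40·10 = 2007.
x* = 2804/692 = 4.05, y* = 2007/692 = 2.90.

(4.05, 2.90)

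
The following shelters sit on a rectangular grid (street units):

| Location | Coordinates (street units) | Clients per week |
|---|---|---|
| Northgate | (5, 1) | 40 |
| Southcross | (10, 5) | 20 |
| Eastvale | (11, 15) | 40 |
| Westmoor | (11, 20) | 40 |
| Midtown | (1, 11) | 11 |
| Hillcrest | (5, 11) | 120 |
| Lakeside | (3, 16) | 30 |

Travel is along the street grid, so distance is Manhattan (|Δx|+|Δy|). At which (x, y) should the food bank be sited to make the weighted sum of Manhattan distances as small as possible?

(5, 11)

Manhattan distance separates: Σwᵢ(|x−xᵢ|+|y−yᵢ|) = Σwᵢ|x−xᵢ| + Σwᵢ|y−yᵢ|, so x and y are optimised independently as 1-D weighted medians.
Total weight W = 301; half = 150.5.
x-coordinate, sorted with cumulative weight:
  x=1 (Midtown, w=11) cum 11
  x=3 (Lakeside, w=30) cum 41
  x=5 (Northgate, w=40) cum 81
  x=5 (Hillcrest, w=120) cum 201  ← median
  x=10 (Southcross, w=20) cum 221
  x=11 (Eastvale, w=40) cum 261
  x=11 (Westmoor, w=40) cum 301
⇒ x* = 5
y-coordinate, sorted with cumulative weight:
  y=1 (Northgate, w=40) cum 40
  y=5 (Southcross, w=20) cum 60
  y=11 (Midtown, w=11) cum 71
  y=11 (Hillcrest, w=120) cum 191  ← median
  y=15 (Eastvale, w=40) cum 231
  y=16 (Lakeside, w=30) cum 261
  y=20 (Westmoor, w=40) cum 301
⇒ y* = 11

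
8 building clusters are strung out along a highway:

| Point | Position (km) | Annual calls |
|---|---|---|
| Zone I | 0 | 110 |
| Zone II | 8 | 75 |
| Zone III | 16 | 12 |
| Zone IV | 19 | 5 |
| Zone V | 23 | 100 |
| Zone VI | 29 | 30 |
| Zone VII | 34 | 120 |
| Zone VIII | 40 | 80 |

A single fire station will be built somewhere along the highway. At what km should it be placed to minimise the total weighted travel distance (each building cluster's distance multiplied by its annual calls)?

x = 23

For a sum of weighted absolute distances on a line, the optimum is the weighted median (not the mean). Total weight W = 532; half-weight = 266.
Sort by position and accumulate weight:
  km 0 (Zone I, w=110) → cum 110
  km 8 (Zone II, w=75) → cum 185
  km 16 (Zone III, w=12) → cum 197
  km 19 (Zone IV, w=5) → cum 202
  km 23 (Zone V, w=100) → cum 302  ≥ 266 → median here
  km 29 (Zone VI, w=30) → cum 332
  km 34 (Zone VII, w=120) → cum 452
  km 40 (Zone VIII, w=80) → cum 532
Optimal location: km 23.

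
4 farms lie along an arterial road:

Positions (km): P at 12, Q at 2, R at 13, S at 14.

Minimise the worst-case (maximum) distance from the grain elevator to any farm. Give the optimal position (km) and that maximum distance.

The 1-center on a line is the midpoint of the two extreme points: leftmost at 2, rightmost at 14.
Optimal location = (2 + 14)/2 = 8; maximum distance = (14 − 2)/2 = 6.

location 8, max distance 6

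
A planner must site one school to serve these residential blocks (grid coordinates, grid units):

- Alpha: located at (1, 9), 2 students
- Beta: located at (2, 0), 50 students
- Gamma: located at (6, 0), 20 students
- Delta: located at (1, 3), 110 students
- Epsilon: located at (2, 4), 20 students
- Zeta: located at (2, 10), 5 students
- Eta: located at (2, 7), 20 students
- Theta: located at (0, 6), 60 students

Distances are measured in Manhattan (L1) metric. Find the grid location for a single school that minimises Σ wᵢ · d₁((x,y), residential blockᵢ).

Manhattan distance separates: Σwᵢ(|x−xᵢ|+|y−yᵢ|) = Σwᵢ|x−xᵢ| + Σwᵢ|y−yᵢ|, so x and y are optimised independently as 1-D weighted medians.
Total weight W = 287; half = 143.5.
x-coordinate, sorted with cumulative weight:
  x=0 (Theta, w=60) cum 60
  x=1 (Alpha, w=2) cum 62
  x=1 (Delta, w=110) cum 172  ← median
  x=2 (Beta, w=50) cum 222
  x=2 (Epsilon, w=20) cum 242
  x=2 (Zeta, w=5) cum 247
  x=2 (Eta, w=20) cum 267
  x=6 (Gamma, w=20) cum 287
⇒ x* = 1
y-coordinate, sorted with cumulative weight:
  y=0 (Beta, w=50) cum 50
  y=0 (Gamma, w=20) cum 70
  y=3 (Delta, w=110) cum 180  ← median
  y=4 (Epsilon, w=20) cum 200
  y=6 (Theta, w=60) cum 260
  y=7 (Eta, w=20) cum 280
  y=9 (Alpha, w=2) cum 282
  y=10 (Zeta, w=5) cum 287
⇒ y* = 3

(1, 3)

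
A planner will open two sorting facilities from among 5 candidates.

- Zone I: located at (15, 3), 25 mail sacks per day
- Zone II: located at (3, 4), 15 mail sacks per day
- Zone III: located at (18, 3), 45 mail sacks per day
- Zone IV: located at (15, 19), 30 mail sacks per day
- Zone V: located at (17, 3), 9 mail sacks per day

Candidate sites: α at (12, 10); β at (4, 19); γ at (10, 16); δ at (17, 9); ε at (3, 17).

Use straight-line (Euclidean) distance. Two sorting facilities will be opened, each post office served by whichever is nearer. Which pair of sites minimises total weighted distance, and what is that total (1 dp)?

{γ, δ}, total 869.2

Evaluate every pair (each demand assigned to the nearer of the two):
  {γ, δ}: total = 869.2
  {α, δ}: total = 932.7
  {δ, ε}: total = 986.8
  {β, δ}: total = 1014.8
  {α, γ}: total = 1019.9
  {α, β}: total = 1129.5
  {α, ε}: total = 1129.5
  {γ, ε}: total = 1537.9
  {β, γ}: total = 1551.3
  {β, ε}: total = 2087.5
Best pair: {γ, δ} with total 869.2.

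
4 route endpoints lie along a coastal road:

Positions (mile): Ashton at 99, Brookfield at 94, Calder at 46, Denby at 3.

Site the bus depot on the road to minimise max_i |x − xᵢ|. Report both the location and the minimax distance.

location 51, max distance 48

The 1-center on a line is the midpoint of the two extreme points: leftmost at 3, rightmost at 99.
Optimal location = (3 + 99)/2 = 51; maximum distance = (99 − 3)/2 = 48.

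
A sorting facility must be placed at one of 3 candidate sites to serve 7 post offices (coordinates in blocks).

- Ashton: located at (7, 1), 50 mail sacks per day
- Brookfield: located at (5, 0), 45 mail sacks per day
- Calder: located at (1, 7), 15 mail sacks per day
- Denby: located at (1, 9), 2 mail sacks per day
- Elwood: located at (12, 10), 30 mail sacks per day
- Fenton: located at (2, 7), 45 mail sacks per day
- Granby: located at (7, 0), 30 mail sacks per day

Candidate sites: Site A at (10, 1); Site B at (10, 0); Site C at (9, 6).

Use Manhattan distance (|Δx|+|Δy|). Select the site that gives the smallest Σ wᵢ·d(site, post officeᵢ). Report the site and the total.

Total weighted distance at each candidate:
  Site A (10, 1): total = 1759
  Site B (10, 0): total = 1826
  Site C (9, 6): total = 1767
Minimum is at Site A with total 1759 blocks.

Site A, total 1759 blocks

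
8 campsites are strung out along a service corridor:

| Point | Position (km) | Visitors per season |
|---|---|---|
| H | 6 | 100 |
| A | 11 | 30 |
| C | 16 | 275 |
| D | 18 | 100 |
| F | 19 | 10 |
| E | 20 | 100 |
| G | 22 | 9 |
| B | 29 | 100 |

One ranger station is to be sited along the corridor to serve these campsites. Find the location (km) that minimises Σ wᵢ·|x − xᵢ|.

For a sum of weighted absolute distances on a line, the optimum is the weighted median (not the mean). Total weight W = 724; half-weight = 362.
Sort by position and accumulate weight:
  km 6 (H, w=100) → cum 100
  km 11 (A, w=30) → cum 130
  km 16 (C, w=275) → cum 405  ≥ 362 → median here
  km 18 (D, w=100) → cum 505
  km 19 (F, w=10) → cum 515
  km 20 (E, w=100) → cum 615
  km 22 (G, w=9) → cum 624
  km 29 (B, w=100) → cum 724
Optimal location: km 16.

x = 16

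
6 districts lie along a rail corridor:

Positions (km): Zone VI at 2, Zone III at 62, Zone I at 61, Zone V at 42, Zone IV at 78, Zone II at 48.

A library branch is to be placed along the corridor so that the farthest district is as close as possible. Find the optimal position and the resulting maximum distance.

location 40, max distance 38

The 1-center on a line is the midpoint of the two extreme points: leftmost at 2, rightmost at 78.
Optimal location = (2 + 78)/2 = 40; maximum distance = (78 − 2)/2 = 38.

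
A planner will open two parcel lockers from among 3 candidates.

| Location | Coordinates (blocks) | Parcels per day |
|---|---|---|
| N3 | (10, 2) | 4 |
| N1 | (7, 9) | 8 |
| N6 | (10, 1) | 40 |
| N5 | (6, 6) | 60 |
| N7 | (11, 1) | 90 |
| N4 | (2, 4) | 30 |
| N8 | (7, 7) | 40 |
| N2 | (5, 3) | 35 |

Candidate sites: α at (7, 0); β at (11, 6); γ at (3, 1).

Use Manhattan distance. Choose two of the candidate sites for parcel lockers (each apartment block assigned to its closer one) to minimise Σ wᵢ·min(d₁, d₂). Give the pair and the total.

Evaluate every pair (each demand assigned to the nearer of the two):
  {β, γ}: total = 1526
  {α, β}: total = 1631
  {α, γ}: total = 1662
Best pair: {β, γ} with total 1526.

{β, γ}, total 1526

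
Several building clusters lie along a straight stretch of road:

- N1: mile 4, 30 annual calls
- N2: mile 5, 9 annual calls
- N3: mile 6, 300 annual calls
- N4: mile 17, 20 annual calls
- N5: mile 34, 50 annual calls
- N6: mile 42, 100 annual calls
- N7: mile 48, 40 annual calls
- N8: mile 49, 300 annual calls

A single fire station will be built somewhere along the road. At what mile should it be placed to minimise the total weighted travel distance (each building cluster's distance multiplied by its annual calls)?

x = 42

For a sum of weighted absolute distances on a line, the optimum is the weighted median (not the mean). Total weight W = 849; half-weight = 424.5.
Sort by position and accumulate weight:
  mile 4 (N1, w=30) → cum 30
  mile 5 (N2, w=9) → cum 39
  mile 6 (N3, w=300) → cum 339
  mile 17 (N4, w=20) → cum 359
  mile 34 (N5, w=50) → cum 409
  mile 42 (N6, w=100) → cum 509  ≥ 424.5 → median here
  mile 48 (N7, w=40) → cum 549
  mile 49 (N8, w=300) → cum 849
Optimal location: mile 42.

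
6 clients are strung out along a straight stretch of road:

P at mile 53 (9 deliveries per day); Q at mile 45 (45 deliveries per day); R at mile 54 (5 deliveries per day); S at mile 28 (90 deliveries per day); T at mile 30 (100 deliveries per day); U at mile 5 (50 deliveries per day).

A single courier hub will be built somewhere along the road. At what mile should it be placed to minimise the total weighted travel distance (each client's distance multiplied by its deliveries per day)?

x = 30

For a sum of weighted absolute distances on a line, the optimum is the weighted median (not the mean). Total weight W = 299; half-weight = 149.5.
Sort by position and accumulate weight:
  mile 5 (U, w=50) → cum 50
  mile 28 (S, w=90) → cum 140
  mile 30 (T, w=100) → cum 240  ≥ 149.5 → median here
  mile 45 (Q, w=45) → cum 285
  mile 53 (P, w=9) → cum 294
  mile 54 (R, w=5) → cum 299
Optimal location: mile 30.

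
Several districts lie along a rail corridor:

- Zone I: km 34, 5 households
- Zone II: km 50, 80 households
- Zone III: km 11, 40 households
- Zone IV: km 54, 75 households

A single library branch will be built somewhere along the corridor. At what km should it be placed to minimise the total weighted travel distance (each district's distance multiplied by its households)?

For a sum of weighted absolute distances on a line, the optimum is the weighted median (not the mean). Total weight W = 200; half-weight = 100.
Sort by position and accumulate weight:
  km 11 (Zone III, w=40) → cum 40
  km 34 (Zone I, w=5) → cum 45
  km 50 (Zone II, w=80) → cum 125  ≥ 100 → median here
  km 54 (Zone IV, w=75) → cum 200
Optimal location: km 50.

x = 50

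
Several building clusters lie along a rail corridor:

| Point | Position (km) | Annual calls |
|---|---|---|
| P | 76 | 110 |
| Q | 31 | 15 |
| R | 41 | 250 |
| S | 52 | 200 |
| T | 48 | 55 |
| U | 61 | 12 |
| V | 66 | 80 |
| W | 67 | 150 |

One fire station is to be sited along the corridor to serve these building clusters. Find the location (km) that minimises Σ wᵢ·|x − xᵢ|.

x = 52

For a sum of weighted absolute distances on a line, the optimum is the weighted median (not the mean). Total weight W = 872; half-weight = 436.
Sort by position and accumulate weight:
  km 31 (Q, w=15) → cum 15
  km 41 (R, w=250) → cum 265
  km 48 (T, w=55) → cum 320
  km 52 (S, w=200) → cum 520  ≥ 436 → median here
  km 61 (U, w=12) → cum 532
  km 66 (V, w=80) → cum 612
  km 67 (W, w=150) → cum 762
  km 76 (P, w=110) → cum 872
Optimal location: km 52.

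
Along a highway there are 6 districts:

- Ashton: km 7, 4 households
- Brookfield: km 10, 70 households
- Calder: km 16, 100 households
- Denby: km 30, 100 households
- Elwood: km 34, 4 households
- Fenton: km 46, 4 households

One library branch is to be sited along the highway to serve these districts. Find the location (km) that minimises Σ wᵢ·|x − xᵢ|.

x = 16

For a sum of weighted absolute distances on a line, the optimum is the weighted median (not the mean). Total weight W = 282; half-weight = 141.
Sort by position and accumulate weight:
  km 7 (Ashton, w=4) → cum 4
  km 10 (Brookfield, w=70) → cum 74
  km 16 (Calder, w=100) → cum 174  ≥ 141 → median here
  km 30 (Denby, w=100) → cum 274
  km 34 (Elwood, w=4) → cum 278
  km 46 (Fenton, w=4) → cum 282
Optimal location: km 16.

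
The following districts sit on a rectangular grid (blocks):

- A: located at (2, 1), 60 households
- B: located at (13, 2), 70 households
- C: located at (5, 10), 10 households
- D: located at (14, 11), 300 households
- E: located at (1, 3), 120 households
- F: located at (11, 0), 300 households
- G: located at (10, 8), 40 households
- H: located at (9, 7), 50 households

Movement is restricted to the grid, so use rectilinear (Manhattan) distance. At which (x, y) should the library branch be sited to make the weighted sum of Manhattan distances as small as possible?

(11, 3)

Manhattan distance separates: Σwᵢ(|x−xᵢ|+|y−yᵢ|) = Σwᵢ|x−xᵢ| + Σwᵢ|y−yᵢ|, so x and y are optimised independently as 1-D weighted medians.
Total weight W = 950; half = 475.
x-coordinate, sorted with cumulative weight:
  x=1 (E, w=120) cum 120
  x=2 (A, w=60) cum 180
  x=5 (C, w=10) cum 190
  x=9 (H, w=50) cum 240
  x=10 (G, w=40) cum 280
  x=11 (F, w=300) cum 580  ← median
  x=13 (B, w=70) cum 650
  x=14 (D, w=300) cum 950
⇒ x* = 11
y-coordinate, sorted with cumulative weight:
  y=0 (F, w=300) cum 300
  y=1 (A, w=60) cum 360
  y=2 (B, w=70) cum 430
  y=3 (E, w=120) cum 550  ← median
  y=7 (H, w=50) cum 600
  y=8 (G, w=40) cum 640
  y=10 (C, w=10) cum 650
  y=11 (D, w=300) cum 950
⇒ y* = 3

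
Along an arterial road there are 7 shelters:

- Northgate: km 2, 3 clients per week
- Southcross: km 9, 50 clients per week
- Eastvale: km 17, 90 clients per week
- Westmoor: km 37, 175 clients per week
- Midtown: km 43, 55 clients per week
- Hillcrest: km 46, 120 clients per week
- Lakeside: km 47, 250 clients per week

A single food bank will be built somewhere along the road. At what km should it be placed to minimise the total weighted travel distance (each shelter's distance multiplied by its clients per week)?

For a sum of weighted absolute distances on a line, the optimum is the weighted median (not the mean). Total weight W = 743; half-weight = 371.5.
Sort by position and accumulate weight:
  km 2 (Northgate, w=3) → cum 3
  km 9 (Southcross, w=50) → cum 53
  km 17 (Eastvale, w=90) → cum 143
  km 37 (Westmoor, w=175) → cum 318
  km 43 (Midtown, w=55) → cum 373  ≥ 371.5 → median here
  km 46 (Hillcrest, w=120) → cum 493
  km 47 (Lakeside, w=250) → cum 743
Optimal location: km 43.

x = 43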